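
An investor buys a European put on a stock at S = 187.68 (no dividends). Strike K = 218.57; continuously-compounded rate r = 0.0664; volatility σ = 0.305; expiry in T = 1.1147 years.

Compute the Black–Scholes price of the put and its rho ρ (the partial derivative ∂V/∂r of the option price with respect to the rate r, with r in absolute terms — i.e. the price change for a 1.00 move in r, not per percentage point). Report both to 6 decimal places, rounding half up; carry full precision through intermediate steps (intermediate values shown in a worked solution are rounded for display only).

price = 33.362497
ρ = -148.654371

σ√T = 0.305·√1.1147 = 0.322017
d₁ = (ln(S/K) + (r+σ²/2)T) / (σ√T) = (ln(187.68/218.57) + (0.0664+0.305²/2)·1.1147) / 0.322017 = (-0.152368 + 0.125864) / 0.322017 = -0.082307
d₂ = d₁ − σ√T = -0.082307 − 0.322017 = -0.404324
e^{−rT} = e^{−0.0664·1.1147} = 0.928657
N(−d₁) = 0.532799,  N(−d₂) = 0.657013
Put price V = K·e^{−rT}·N(−d₂) − S·N(−d₁) = 133.358187 − 99.995690 = 33.362497
ρ = −K·T·e^{−rT}·N(−d₂) = -148.654371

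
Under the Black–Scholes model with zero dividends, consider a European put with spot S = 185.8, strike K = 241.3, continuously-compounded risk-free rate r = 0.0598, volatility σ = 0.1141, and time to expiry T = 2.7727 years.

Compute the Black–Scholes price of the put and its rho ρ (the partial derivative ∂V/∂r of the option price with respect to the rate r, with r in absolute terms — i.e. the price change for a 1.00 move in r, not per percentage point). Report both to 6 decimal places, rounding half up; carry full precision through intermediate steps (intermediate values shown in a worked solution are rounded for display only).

price = 25.904913
ρ = -410.990983

σ√T = 0.1141·√2.7727 = 0.189993
d₁ = (ln(S/K) + (r+σ²/2)T) / (σ√T) = (ln(185.8/241.3) + (0.0598+0.1141²/2)·2.7727) / 0.189993 = (-0.261370 + 0.183856) / 0.189993 = -0.407984
d₂ = d₁ − σ√T = -0.407984 − 0.189993 = -0.597977
e^{−rT} = e^{−0.0598·2.7727} = 0.847209
N(−d₁) = 0.658357,  N(−d₂) = 0.725072
Put price V = K·e^{−rT}·N(−d₂) − S·N(−d₁) = 148.227714 − 122.322801 = 25.904913
ρ = −K·T·e^{−rT}·N(−d₂) = -410.990983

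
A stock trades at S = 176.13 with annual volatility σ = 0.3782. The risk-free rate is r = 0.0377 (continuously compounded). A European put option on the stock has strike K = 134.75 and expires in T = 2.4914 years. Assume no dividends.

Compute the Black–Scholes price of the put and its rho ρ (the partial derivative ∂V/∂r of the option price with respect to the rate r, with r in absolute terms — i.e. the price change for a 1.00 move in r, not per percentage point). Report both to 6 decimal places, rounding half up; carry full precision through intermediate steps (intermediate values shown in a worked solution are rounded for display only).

price = 14.310170
ρ = -115.903643

σ√T = 0.3782·√2.4914 = 0.596957
d₁ = (ln(S/K) + (r+σ²/2)T) / (σ√T) = (ln(176.13/134.75) + (0.0377+0.3782²/2)·2.4914) / 0.596957 = (0.267801 + 0.272105) / 0.596957 = 0.904430
d₂ = d₁ − σ√T = 0.904430 − 0.596957 = 0.307472
e^{−rT} = e^{−0.0377·2.4914} = 0.910350
N(−d₁) = 0.182884,  N(−d₂) = 0.379242
Put price V = K·e^{−rT}·N(−d₂) − S·N(−d₁) = 46.521491 − 32.211321 = 14.310170
ρ = −K·T·e^{−rT}·N(−d₂) = -115.903643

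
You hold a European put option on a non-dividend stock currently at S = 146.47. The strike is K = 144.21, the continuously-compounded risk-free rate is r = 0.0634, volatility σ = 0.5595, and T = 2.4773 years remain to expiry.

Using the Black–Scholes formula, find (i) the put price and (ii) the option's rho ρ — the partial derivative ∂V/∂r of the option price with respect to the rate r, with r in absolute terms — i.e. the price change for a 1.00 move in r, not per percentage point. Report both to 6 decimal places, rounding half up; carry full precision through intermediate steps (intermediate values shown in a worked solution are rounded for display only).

σ√T = 0.5595·√2.4773 = 0.880622
d₁ = (ln(S/K) + (r+σ²/2)T) / (σ√T) = (ln(146.47/144.21) + (0.0634+0.5595²/2)·2.4773) / 0.880622 = (0.015550 + 0.544808) / 0.880622 = 0.636321
d₂ = d₁ − σ√T = 0.636321 − 0.880622 = -0.244301
e^{−rT} = e^{−0.0634·2.4773} = 0.854652
N(−d₁) = 0.262284,  N(−d₂) = 0.596501
Put price V = K·e^{−rT}·N(−d₂) − S·N(−d₁) = 73.518376 − 38.416675 = 35.101700
ρ = −K·T·e^{−rT}·N(−d₂) = -182.127072

price = 35.101700
ρ = -182.127072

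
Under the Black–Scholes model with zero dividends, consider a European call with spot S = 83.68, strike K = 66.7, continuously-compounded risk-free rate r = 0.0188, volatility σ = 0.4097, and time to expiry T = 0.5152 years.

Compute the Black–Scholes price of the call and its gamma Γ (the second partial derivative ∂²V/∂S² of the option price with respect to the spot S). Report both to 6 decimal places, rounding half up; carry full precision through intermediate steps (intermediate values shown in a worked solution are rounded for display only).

price = 20.215286
Γ = 0.010313

σ√T = 0.4097·√0.5152 = 0.294072
d₁ = (ln(S/K) + (r+σ²/2)T) / (σ√T) = (ln(83.68/66.7) + (0.0188+0.4097²/2)·0.5152) / 0.294072 = (0.226795 + 0.052925) / 0.294072 = 0.951195
d₂ = d₁ − σ√T = 0.951195 − 0.294072 = 0.657123
e^{−rT} = e^{−0.0188·0.5152} = 0.990361
N(d₁) = 0.829247,  N(d₂) = 0.744449
Call price V = S·N(d₁) − K·e^{−rT}·N(d₂) = 69.391419 − 49.176133 = 20.215286
φ(d₁) = (1/√(2π))·e^{−d₁²/2} = 0.253771
Γ = φ(d₁) / (S·σ·√T) = 0.010313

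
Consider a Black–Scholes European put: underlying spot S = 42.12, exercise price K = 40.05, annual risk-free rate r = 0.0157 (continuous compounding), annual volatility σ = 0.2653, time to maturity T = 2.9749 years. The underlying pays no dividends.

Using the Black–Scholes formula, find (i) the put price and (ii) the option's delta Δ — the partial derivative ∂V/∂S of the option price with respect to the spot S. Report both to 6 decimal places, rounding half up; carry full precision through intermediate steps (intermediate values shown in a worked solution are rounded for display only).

σ√T = 0.2653·√2.9749 = 0.457587
d₁ = (ln(S/K) + (r+σ²/2)T) / (σ√T) = (ln(42.12/40.05) + (0.0157+0.2653²/2)·2.9749) / 0.457587 = (0.050394 + 0.151399) / 0.457587 = 0.440993
d₂ = d₁ − σ√T = 0.440993 − 0.457587 = -0.016593
e^{−rT} = e^{−0.0157·2.9749} = 0.954368
N(−d₁) = 0.329609,  N(−d₂) = 0.506619
Put price V = K·e^{−rT}·N(−d₂) − S·N(−d₁) = 19.364231 − 13.883126 = 5.481106
Δ = −N(−d₁) = -0.329609

price = 5.481106
Δ = -0.329609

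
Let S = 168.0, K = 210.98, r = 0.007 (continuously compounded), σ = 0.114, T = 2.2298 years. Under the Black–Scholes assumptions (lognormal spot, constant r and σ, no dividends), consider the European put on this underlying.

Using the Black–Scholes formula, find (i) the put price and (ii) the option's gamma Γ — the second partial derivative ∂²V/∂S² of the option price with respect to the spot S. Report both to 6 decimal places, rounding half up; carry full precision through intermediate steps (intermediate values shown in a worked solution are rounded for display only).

σ√T = 0.114·√2.2298 = 0.170231
d₁ = (ln(S/K) + (r+σ²/2)T) / (σ√T) = (ln(168.0/210.98) + (0.007+0.114²/2)·2.2298) / 0.170231 = (-0.227799 + 0.030098) / 0.170231 = -1.161374
d₂ = d₁ − σ√T = -1.161374 − 0.170231 = -1.331605
e^{−rT} = e^{−0.007·2.2298} = 0.984513
N(−d₁) = 0.877255,  N(−d₂) = 0.908505
Put price V = K·e^{−rT}·N(−d₂) − S·N(−d₁) = 188.707809 − 147.378863 = 41.328946
φ(d₁) = (1/√(2π))·e^{−d₁²/2} = 0.203247
Γ = φ(d₁) / (S·σ·√T) = 0.007107

price = 41.328946
Γ = 0.007107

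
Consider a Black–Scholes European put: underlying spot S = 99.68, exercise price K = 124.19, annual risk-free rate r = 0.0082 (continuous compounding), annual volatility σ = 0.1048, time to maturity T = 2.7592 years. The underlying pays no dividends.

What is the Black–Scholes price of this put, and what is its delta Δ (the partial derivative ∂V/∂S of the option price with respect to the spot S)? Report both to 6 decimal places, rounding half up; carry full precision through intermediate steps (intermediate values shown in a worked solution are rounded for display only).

σ√T = 0.1048·√2.7592 = 0.174082
d₁ = (ln(S/K) + (r+σ²/2)T) / (σ√T) = (ln(99.68/124.19) + (0.0082+0.1048²/2)·2.7592) / 0.174082 = (-0.219848 + 0.037778) / 0.174082 = -1.045889
d₂ = d₁ − σ√T = -1.045889 − 0.174082 = -1.219970
e^{−rT} = e^{−0.0082·2.7592} = 0.977629
N(−d₁) = 0.852194,  N(−d₂) = 0.888762
Put price V = K·e^{−rT}·N(−d₂) − S·N(−d₁) = 107.906090 − 84.946673 = 22.959416
Δ = −N(−d₁) = -0.852194

price = 22.959416
Δ = -0.852194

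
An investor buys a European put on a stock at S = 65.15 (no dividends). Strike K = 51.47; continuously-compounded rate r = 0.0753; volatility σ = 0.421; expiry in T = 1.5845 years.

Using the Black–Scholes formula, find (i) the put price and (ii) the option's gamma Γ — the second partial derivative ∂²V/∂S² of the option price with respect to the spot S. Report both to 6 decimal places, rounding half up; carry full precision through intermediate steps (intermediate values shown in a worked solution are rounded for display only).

σ√T = 0.421·√1.5845 = 0.529942
d₁ = (ln(S/K) + (r+σ²/2)T) / (σ√T) = (ln(65.15/51.47) + (0.0753+0.421²/2)·1.5845) / 0.529942 = (0.235693 + 0.259732) / 0.529942 = 0.934867
d₂ = d₁ − σ√T = 0.934867 − 0.529942 = 0.404925
e^{−rT} = e^{−0.0753·1.5845} = 0.887530
N(−d₁) = 0.174928,  N(−d₂) = 0.342766
Put price V = K·e^{−rT}·N(−d₂) − S·N(−d₁) = 15.657963 − 11.396584 = 4.261379
φ(d₁) = (1/√(2π))·e^{−d₁²/2} = 0.257708
Γ = φ(d₁) / (S·σ·√T) = 0.007464

price = 4.261379
Γ = 0.007464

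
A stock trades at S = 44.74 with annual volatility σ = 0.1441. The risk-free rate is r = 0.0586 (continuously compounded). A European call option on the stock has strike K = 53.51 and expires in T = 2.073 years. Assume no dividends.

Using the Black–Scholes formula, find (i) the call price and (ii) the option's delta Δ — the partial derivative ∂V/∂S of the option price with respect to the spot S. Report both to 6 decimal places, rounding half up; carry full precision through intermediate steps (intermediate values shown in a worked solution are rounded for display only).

price = 2.626204
Δ = 0.431123

σ√T = 0.1441·√2.073 = 0.207474
d₁ = (ln(S/K) + (r+σ²/2)T) / (σ√T) = (ln(44.74/53.51) + (0.0586+0.1441²/2)·2.073) / 0.207474 = (-0.179001 + 0.143001) / 0.207474 = -0.173516
d₂ = d₁ − σ√T = -0.173516 − 0.207474 = -0.380990
e^{−rT} = e^{−0.0586·2.073} = 0.885611
N(d₁) = 0.431123,  N(d₂) = 0.351605
Call price V = S·N(d₁) − K·e^{−rT}·N(d₂) = 19.288438 − 16.662235 = 2.626204
Δ = N(d₁) = 0.431123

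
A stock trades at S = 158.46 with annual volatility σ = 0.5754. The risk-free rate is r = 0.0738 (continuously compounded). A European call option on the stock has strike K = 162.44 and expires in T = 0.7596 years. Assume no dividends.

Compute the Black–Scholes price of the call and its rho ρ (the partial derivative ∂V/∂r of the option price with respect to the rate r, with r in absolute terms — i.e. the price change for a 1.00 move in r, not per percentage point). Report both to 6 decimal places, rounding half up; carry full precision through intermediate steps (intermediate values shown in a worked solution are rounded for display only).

σ√T = 0.5754·√0.7596 = 0.501490
d₁ = (ln(S/K) + (r+σ²/2)T) / (σ√T) = (ln(158.46/162.44) + (0.0738+0.5754²/2)·0.7596) / 0.501490 = (-0.024807 + 0.181805) / 0.501490 = 0.313063
d₂ = d₁ − σ√T = 0.313063 − 0.501490 = -0.188427
e^{−rT} = e^{−0.0738·0.7596} = 0.945484
N(d₁) = 0.622884,  N(d₂) = 0.425271
Call price V = S·N(d₁) − K·e^{−rT}·N(d₂) = 98.702151 − 65.314996 = 33.387155
ρ = K·T·e^{−rT}·N(d₂) = 49.613271

price = 33.387155
ρ = 49.613271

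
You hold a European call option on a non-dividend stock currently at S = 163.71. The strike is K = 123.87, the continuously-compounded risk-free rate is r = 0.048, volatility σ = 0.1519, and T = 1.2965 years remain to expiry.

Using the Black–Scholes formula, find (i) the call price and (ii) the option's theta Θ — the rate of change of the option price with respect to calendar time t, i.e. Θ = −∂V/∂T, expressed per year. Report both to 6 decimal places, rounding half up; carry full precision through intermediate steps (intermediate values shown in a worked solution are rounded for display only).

σ√T = 0.1519·√1.2965 = 0.172959
d₁ = (ln(S/K) + (r+σ²/2)T) / (σ√T) = (ln(163.71/123.87) + (0.048+0.1519²/2)·1.2965) / 0.172959 = (0.278864 + 0.077189) / 0.172959 = 2.058596
d₂ = d₁ − σ√T = 2.058596 − 0.172959 = 1.885637
e^{−rT} = e^{−0.048·1.2965} = 0.939665
N(d₁) = 0.980234,  N(d₂) = 0.970328
Call price V = S·N(d₁) − K·e^{−rT}·N(d₂) = 160.474029 − 112.942579 = 47.531451
φ(d₁) = (1/√(2π))·e^{−d₁²/2} = 0.047938
Θ = −S·φ(d₁)·σ/(2√T) − r·K·e^{−rT}·N(d₂) = −0.523476 − 5.421244 = -5.944719

price = 47.531451
Θ = -5.944719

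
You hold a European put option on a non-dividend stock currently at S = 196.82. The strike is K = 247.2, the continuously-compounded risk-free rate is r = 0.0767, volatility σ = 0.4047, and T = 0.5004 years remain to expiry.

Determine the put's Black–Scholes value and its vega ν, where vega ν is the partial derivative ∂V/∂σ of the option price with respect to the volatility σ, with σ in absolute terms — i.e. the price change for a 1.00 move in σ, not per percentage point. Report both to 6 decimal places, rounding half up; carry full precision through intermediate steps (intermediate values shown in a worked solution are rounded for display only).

σ√T = 0.4047·√0.5004 = 0.286281
d₁ = (ln(S/K) + (r+σ²/2)T) / (σ√T) = (ln(196.82/247.2) + (0.0767+0.4047²/2)·0.5004) / 0.286281 = (-0.227908 + 0.079359) / 0.286281 = -0.518894
d₂ = d₁ − σ√T = -0.518894 − 0.286281 = -0.805174
e^{−rT} = e^{−0.0767·0.5004} = 0.962347
N(−d₁) = 0.698083,  N(−d₂) = 0.789640
Put price V = K·e^{−rT}·N(−d₂) − S·N(−d₁) = 187.849187 − 137.396606 = 50.452580
φ(d₁) = (1/√(2π))·e^{−d₁²/2} = 0.348693
ν = S·φ(d₁)·√T = 48.547952

price = 50.452580
ν = 48.547952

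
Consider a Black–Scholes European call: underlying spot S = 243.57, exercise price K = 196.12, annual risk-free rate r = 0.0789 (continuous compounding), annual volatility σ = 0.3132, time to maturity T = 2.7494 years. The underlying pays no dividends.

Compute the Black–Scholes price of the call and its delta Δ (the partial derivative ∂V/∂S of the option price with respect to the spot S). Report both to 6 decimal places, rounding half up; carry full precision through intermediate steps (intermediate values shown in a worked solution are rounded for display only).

σ√T = 0.3132·√2.7494 = 0.519327
d₁ = (ln(S/K) + (r+σ²/2)T) / (σ√T) = (ln(243.57/196.12) + (0.0789+0.3132²/2)·2.7494) / 0.519327 = (0.216678 + 0.351778) / 0.519327 = 1.094601
d₂ = d₁ − σ√T = 1.094601 − 0.519327 = 0.575274
e^{−rT} = e^{−0.0789·2.7494} = 0.804988
N(d₁) = 0.863154,  N(d₂) = 0.717447
Call price V = S·N(d₁) − K·e^{−rT}·N(d₂) = 210.238469 − 113.266430 = 96.972039
Δ = N(d₁) = 0.863154

price = 96.972039
Δ = 0.863154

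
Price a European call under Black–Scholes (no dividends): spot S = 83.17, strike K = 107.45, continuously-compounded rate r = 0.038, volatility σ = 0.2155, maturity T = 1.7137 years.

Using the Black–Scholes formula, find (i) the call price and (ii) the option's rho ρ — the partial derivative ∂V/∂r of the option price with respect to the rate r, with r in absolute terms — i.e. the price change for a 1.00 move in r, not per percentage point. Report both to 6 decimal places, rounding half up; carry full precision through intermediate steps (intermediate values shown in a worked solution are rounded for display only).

price = 3.812163
ρ = 35.649702

σ√T = 0.2155·√1.7137 = 0.282108
d₁ = (ln(S/K) + (r+σ²/2)T) / (σ√T) = (ln(83.17/107.45) + (0.038+0.2155²/2)·1.7137) / 0.282108 = (-0.256139 + 0.104913) / 0.282108 = -0.536058
d₂ = d₁ − σ√T = -0.536058 − 0.282108 = -0.818166
e^{−rT} = e^{−0.038·1.7137} = 0.936954
N(d₁) = 0.295959,  N(d₂) = 0.206631
Call price V = S·N(d₁) − K·e^{−rT}·N(d₂) = 24.614930 − 20.802767 = 3.812163
ρ = K·T·e^{−rT}·N(d₂) = 35.649702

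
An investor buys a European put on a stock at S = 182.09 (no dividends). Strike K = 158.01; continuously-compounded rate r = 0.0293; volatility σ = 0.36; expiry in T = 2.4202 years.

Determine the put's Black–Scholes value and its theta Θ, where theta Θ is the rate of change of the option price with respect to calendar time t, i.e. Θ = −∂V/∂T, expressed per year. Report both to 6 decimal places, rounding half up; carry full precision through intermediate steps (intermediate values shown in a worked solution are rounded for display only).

price = 21.372251
Θ = -4.775655

σ√T = 0.36·√2.4202 = 0.560052
d₁ = (ln(S/K) + (r+σ²/2)T) / (σ√T) = (ln(182.09/158.01) + (0.0293+0.36²/2)·2.4202) / 0.560052 = (0.141843 + 0.227741) / 0.560052 = 0.659910
d₂ = d₁ − σ√T = 0.659910 − 0.560052 = 0.099858
e^{−rT} = e^{−0.0293·2.4202} = 0.931544
N(−d₁) = 0.254656,  N(−d₂) = 0.460229
Put price V = K·e^{−rT}·N(−d₂) − S·N(−d₁) = 67.742540 − 46.370290 = 21.372251
φ(d₁) = (1/√(2π))·e^{−d₁²/2} = 0.320883
Θ = −S·φ(d₁)·σ/(2√T) + r·K·e^{−rT}·N(−d₂) = −6.760512 + 1.984856 = -4.775655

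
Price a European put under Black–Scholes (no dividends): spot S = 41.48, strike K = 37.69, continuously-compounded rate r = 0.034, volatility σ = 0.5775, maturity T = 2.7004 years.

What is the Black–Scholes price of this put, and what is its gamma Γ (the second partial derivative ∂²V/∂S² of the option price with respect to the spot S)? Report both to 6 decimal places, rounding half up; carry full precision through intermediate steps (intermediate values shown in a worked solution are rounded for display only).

σ√T = 0.5775·√2.7004 = 0.949000
d₁ = (ln(S/K) + (r+σ²/2)T) / (σ√T) = (ln(41.48/37.69) + (0.034+0.5775²/2)·2.7004) / 0.949000 = (0.095817 + 0.542114) / 0.949000 = 0.672213
d₂ = d₁ − σ√T = 0.672213 − 0.949000 = -0.276786
e^{−rT} = e^{−0.034·2.7004} = 0.912275
N(−d₁) = 0.250724,  N(−d₂) = 0.609028
Put price V = K·e^{−rT}·N(−d₂) − S·N(−d₁) = 20.940601 − 10.400028 = 10.540574
φ(d₁) = (1/√(2π))·e^{−d₁²/2} = 0.318264
Γ = φ(d₁) / (S·σ·√T) = 0.008085

price = 10.540574
Γ = 0.008085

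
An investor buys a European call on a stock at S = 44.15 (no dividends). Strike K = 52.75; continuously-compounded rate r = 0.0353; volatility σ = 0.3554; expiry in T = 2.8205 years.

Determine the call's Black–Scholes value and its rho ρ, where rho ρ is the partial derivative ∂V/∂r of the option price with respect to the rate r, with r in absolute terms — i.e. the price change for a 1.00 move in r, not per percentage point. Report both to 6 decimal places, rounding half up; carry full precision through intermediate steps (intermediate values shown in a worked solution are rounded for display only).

price = 9.070934
ρ = 44.939361

σ√T = 0.3554·√2.8205 = 0.596871
d₁ = (ln(S/K) + (r+σ²/2)T) / (σ√T) = (ln(44.15/52.75) + (0.0353+0.3554²/2)·2.8205) / 0.596871 = (-0.177971 + 0.277691) / 0.596871 = 0.167072
d₂ = d₁ − σ√T = 0.167072 − 0.596871 = -0.429799
e^{−rT} = e^{−0.0353·2.8205} = 0.905232
N(d₁) = 0.566343,  N(d₂) = 0.333671
Call price V = S·N(d₁) − K·e^{−rT}·N(d₂) = 25.004053 − 15.933119 = 9.070934
ρ = K·T·e^{−rT}·N(d₂) = 44.939361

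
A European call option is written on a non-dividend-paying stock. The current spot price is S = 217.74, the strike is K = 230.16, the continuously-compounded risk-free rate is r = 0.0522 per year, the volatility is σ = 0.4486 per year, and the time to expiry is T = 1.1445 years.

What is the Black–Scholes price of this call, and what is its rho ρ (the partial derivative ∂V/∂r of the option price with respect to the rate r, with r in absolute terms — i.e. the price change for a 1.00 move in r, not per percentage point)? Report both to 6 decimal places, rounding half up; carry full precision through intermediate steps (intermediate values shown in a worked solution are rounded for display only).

σ√T = 0.4486·√1.1445 = 0.479918
d₁ = (ln(S/K) + (r+σ²/2)T) / (σ√T) = (ln(217.74/230.16) + (0.0522+0.4486²/2)·1.1445) / 0.479918 = (-0.055473 + 0.174904) / 0.479918 = 0.248856
d₂ = d₁ − σ√T = 0.248856 − 0.479918 = -0.231062
e^{−rT} = e^{−0.0522·1.1445} = 0.942007
N(d₁) = 0.598264,  N(d₂) = 0.408633
Call price V = S·N(d₁) − K·e^{−rT}·N(d₂) = 130.265998 − 88.596714 = 41.669283
ρ = K·T·e^{−rT}·N(d₂) = 101.398939

price = 41.669283
ρ = 101.398939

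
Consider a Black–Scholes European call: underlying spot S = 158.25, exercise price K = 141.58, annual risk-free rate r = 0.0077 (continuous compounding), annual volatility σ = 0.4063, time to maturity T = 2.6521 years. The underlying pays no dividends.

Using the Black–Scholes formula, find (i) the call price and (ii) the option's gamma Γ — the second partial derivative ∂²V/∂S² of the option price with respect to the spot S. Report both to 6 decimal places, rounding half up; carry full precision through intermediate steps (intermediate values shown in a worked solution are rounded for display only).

price = 48.989310
Γ = 0.003311

σ√T = 0.4063·√2.6521 = 0.661670
d₁ = (ln(S/K) + (r+σ²/2)T) / (σ√T) = (ln(158.25/141.58) + (0.0077+0.4063²/2)·2.6521) / 0.661670 = (0.111311 + 0.239325) / 0.661670 = 0.529926
d₂ = d₁ − σ√T = 0.529926 − 0.661670 = -0.131745
e^{−rT} = e^{−0.0077·2.6521} = 0.979786
N(d₁) = 0.701918,  N(d₂) = 0.447593
Call price V = S·N(d₁) − K·e^{−rT}·N(d₂) = 111.078569 − 62.089260 = 48.989310
φ(d₁) = (1/√(2π))·e^{−d₁²/2} = 0.346681
Γ = φ(d₁) / (S·σ·√T) = 0.003311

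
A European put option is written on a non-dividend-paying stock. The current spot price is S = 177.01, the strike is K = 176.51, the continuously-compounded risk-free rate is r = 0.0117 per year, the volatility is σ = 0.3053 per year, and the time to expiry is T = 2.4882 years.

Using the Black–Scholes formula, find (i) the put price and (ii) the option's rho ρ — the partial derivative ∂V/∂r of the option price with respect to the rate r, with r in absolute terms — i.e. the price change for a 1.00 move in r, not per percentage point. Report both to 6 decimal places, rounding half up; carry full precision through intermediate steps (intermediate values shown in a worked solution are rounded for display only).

σ√T = 0.3053·√2.4882 = 0.481581
d₁ = (ln(S/K) + (r+σ²/2)T) / (σ√T) = (ln(177.01/176.51) + (0.0117+0.3053²/2)·2.4882) / 0.481581 = (0.002829 + 0.145072) / 0.481581 = 0.307115
d₂ = d₁ − σ√T = 0.307115 − 0.481581 = -0.174466
e^{−rT} = e^{−0.0117·2.4882} = 0.971308
N(−d₁) = 0.379378,  N(−d₂) = 0.569250
Put price V = K·e^{−rT}·N(−d₂) − S·N(−d₁) = 97.595433 − 67.153681 = 30.441753
ρ = −K·T·e^{−rT}·N(−d₂) = -242.836957

price = 30.441753
ρ = -242.836957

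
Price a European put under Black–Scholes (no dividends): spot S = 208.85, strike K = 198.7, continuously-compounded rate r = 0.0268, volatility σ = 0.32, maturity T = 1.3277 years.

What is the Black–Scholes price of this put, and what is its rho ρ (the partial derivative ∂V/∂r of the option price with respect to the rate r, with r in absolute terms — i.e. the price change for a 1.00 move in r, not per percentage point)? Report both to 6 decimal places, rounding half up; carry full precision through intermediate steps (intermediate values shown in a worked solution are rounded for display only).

σ√T = 0.32·√1.3277 = 0.368723
d₁ = (ln(S/K) + (r+σ²/2)T) / (σ√T) = (ln(208.85/198.7) + (0.0268+0.32²/2)·1.3277) / 0.368723 = (0.049820 + 0.103561) / 0.368723 = 0.415978
d₂ = d₁ − σ√T = 0.415978 − 0.368723 = 0.047256
e^{−rT} = e^{−0.0268·1.3277} = 0.965043
N(−d₁) = 0.338713,  N(−d₂) = 0.481155
Put price V = K·e^{−rT}·N(−d₂) − S·N(−d₁) = 92.263385 − 70.740183 = 21.523202
ρ = −K·T·e^{−rT}·N(−d₂) = -122.498096

price = 21.523202
ρ = -122.498096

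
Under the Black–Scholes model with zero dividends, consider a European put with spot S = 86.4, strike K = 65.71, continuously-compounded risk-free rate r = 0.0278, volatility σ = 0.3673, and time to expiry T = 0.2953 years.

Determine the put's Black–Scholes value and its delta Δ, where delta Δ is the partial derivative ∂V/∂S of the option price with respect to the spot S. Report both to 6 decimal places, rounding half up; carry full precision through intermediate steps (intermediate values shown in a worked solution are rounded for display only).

price = 0.532277
Δ = -0.065219

σ√T = 0.3673·√0.2953 = 0.199596
d₁ = (ln(S/K) + (r+σ²/2)T) / (σ√T) = (ln(86.4/65.71) + (0.0278+0.3673²/2)·0.2953) / 0.199596 = (0.273737 + 0.028129) / 0.199596 = 1.512378
d₂ = d₁ − σ√T = 1.512378 − 0.199596 = 1.312782
e^{−rT} = e^{−0.0278·0.2953} = 0.991824
N(−d₁) = 0.065219,  N(−d₂) = 0.094628
Put price V = K·e^{−rT}·N(−d₂) − S·N(−d₁) = 6.167182 − 5.634905 = 0.532277
Δ = −N(−d₁) = -0.065219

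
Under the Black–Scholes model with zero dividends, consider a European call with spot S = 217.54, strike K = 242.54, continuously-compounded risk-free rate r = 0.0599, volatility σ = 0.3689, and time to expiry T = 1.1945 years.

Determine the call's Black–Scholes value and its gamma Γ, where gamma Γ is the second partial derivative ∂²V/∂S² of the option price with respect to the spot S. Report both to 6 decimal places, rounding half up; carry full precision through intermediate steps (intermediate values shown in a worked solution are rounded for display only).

σ√T = 0.3689·√1.1945 = 0.403183
d₁ = (ln(S/K) + (r+σ²/2)T) / (σ√T) = (ln(217.54/242.54) + (0.0599+0.3689²/2)·1.1945) / 0.403183 = (-0.108784 + 0.152829) / 0.403183 = 0.109243
d₂ = d₁ − σ√T = 0.109243 − 0.403183 = -0.293940
e^{−rT} = e^{−0.0599·1.1945} = 0.930949
N(d₁) = 0.543495,  N(d₂) = 0.384402
Call price V = S·N(d₁) − K·e^{−rT}·N(d₂) = 118.231899 − 86.795040 = 31.436859
φ(d₁) = (1/√(2π))·e^{−d₁²/2} = 0.396569
Γ = φ(d₁) / (S·σ·√T) = 0.004521

price = 31.436859
Γ = 0.004521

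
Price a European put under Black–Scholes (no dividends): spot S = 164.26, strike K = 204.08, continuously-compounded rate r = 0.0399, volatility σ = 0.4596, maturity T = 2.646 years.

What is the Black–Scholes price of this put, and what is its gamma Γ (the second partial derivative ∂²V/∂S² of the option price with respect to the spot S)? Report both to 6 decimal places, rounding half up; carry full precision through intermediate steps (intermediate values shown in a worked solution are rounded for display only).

price = 60.919228
Γ = 0.003168

σ√T = 0.4596·√2.646 = 0.747610
d₁ = (ln(S/K) + (r+σ²/2)T) / (σ√T) = (ln(164.26/204.08) + (0.0399+0.4596²/2)·2.646) / 0.747610 = (-0.217062 + 0.385036) / 0.747610 = 0.224681
d₂ = d₁ − σ√T = 0.224681 − 0.747610 = -0.522928
e^{−rT} = e^{−0.0399·2.646} = 0.899807
N(−d₁) = 0.411114,  N(−d₂) = 0.699488
Put price V = K·e^{−rT}·N(−d₂) − S·N(−d₁) = 128.448742 − 67.529513 = 60.919228
φ(d₁) = (1/√(2π))·e^{−d₁²/2} = 0.388999
Γ = φ(d₁) / (S·σ·√T) = 0.003168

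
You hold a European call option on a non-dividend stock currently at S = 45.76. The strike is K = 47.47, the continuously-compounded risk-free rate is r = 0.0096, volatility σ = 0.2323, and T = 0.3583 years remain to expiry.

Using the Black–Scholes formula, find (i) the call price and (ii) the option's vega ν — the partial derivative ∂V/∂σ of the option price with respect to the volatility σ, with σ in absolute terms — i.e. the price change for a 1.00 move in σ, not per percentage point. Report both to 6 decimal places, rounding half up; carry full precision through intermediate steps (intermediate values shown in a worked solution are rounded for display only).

σ√T = 0.2323·√0.3583 = 0.139051
d₁ = (ln(S/K) + (r+σ²/2)T) / (σ√T) = (ln(45.76/47.47) + (0.0096+0.2323²/2)·0.3583) / 0.139051 = (-0.036688 + 0.013107) / 0.139051 = -0.169581
d₂ = d₁ − σ√T = -0.169581 − 0.139051 = -0.308632
e^{−rT} = e^{−0.0096·0.3583} = 0.996566
N(d₁) = 0.432670,  N(d₂) = 0.378801
Call price V = S·N(d₁) − K·e^{−rT}·N(d₂) = 19.798964 − 17.919927 = 1.879037
φ(d₁) = (1/√(2π))·e^{−d₁²/2} = 0.393247
ν = S·φ(d₁)·√T = 10.771466

price = 1.879037
ν = 10.771466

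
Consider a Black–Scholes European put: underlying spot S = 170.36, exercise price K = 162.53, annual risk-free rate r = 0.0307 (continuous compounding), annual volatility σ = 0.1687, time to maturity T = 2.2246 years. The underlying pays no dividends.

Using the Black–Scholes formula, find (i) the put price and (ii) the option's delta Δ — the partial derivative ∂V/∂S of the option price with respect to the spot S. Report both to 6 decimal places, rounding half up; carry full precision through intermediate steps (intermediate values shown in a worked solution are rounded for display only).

price = 8.501493
Δ = -0.279533

σ√T = 0.1687·√2.2246 = 0.251618
d₁ = (ln(S/K) + (r+σ²/2)T) / (σ√T) = (ln(170.36/162.53) + (0.0307+0.1687²/2)·2.2246) / 0.251618 = (0.047051 + 0.099951) / 0.251618 = 0.584228
d₂ = d₁ − σ√T = 0.584228 − 0.251618 = 0.332611
e^{−rT} = e^{−0.0307·2.2246} = 0.933985
N(−d₁) = 0.279533,  N(−d₂) = 0.369714
Put price V = K·e^{−rT}·N(−d₂) − S·N(−d₁) = 56.122786 − 47.621293 = 8.501493
Δ = −N(−d₁) = -0.279533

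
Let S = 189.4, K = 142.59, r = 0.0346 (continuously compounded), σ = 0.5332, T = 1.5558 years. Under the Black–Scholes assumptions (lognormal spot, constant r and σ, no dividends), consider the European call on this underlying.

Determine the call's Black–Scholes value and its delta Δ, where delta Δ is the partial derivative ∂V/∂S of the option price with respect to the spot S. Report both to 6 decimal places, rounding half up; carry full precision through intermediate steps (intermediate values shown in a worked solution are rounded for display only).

price = 74.493790
Δ = 0.799638

σ√T = 0.5332·√1.5558 = 0.665069
d₁ = (ln(S/K) + (r+σ²/2)T) / (σ√T) = (ln(189.4/142.59) + (0.0346+0.5332²/2)·1.5558) / 0.665069 = (0.283888 + 0.274989) / 0.665069 = 0.840329
d₂ = d₁ − σ√T = 0.840329 − 0.665069 = 0.175260
e^{−rT} = e^{−0.0346·1.5558} = 0.947593
N(d₁) = 0.799638,  N(d₂) = 0.569562
Call price V = S·N(d₁) − K·e^{−rT}·N(d₂) = 151.451444 − 76.957654 = 74.493790
Δ = N(d₁) = 0.799638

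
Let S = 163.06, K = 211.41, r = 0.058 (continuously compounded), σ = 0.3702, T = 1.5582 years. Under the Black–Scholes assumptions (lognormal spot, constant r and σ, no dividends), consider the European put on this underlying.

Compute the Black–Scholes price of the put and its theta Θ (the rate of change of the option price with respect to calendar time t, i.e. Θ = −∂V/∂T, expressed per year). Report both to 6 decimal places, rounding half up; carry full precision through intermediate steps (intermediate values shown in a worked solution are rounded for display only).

σ√T = 0.3702·√1.5582 = 0.462113
d₁ = (ln(S/K) + (r+σ²/2)T) / (σ√T) = (ln(163.06/211.41) + (0.058+0.3702²/2)·1.5582) / 0.462113 = (-0.259681 + 0.197150) / 0.462113 = -0.135316
d₂ = d₁ − σ√T = -0.135316 − 0.462113 = -0.597429
e^{−rT} = e^{−0.058·1.5582} = 0.913588
N(−d₁) = 0.553819,  N(−d₂) = 0.724890
Put price V = K·e^{−rT}·N(−d₂) − S·N(−d₁) = 140.006353 − 90.305745 = 49.700608
φ(d₁) = (1/√(2π))·e^{−d₁²/2} = 0.395307
Θ = −S·φ(d₁)·σ/(2√T) + r·K·e^{−rT}·N(−d₂) = −9.558203 + 8.120368 = -1.437834

price = 49.700608
Θ = -1.437834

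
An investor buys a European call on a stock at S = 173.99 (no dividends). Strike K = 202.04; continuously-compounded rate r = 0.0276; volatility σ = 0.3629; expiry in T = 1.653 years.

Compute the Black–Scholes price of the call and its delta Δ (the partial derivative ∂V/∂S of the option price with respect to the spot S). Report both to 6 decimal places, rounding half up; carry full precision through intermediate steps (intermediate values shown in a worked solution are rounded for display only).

price = 25.149974
Δ = 0.504277

σ√T = 0.3629·√1.653 = 0.466577
d₁ = (ln(S/K) + (r+σ²/2)T) / (σ√T) = (ln(173.99/202.04) + (0.0276+0.3629²/2)·1.653) / 0.466577 = (-0.149468 + 0.154470) / 0.466577 = 0.010721
d₂ = d₁ − σ√T = 0.010721 − 0.466577 = -0.455856
e^{−rT} = e^{−0.0276·1.653} = 0.955402
N(d₁) = 0.504277,  N(d₂) = 0.324247
Call price V = S·N(d₁) − K·e^{−rT}·N(d₂) = 87.739127 − 62.589154 = 25.149974
Δ = N(d₁) = 0.504277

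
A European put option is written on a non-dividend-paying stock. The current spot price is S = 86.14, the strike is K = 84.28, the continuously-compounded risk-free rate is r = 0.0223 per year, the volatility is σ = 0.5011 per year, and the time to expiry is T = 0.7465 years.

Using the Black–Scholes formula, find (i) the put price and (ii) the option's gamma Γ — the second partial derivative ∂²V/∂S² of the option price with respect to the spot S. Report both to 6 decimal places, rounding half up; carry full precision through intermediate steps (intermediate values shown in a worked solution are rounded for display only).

σ√T = 0.5011·√0.7465 = 0.432952
d₁ = (ln(S/K) + (r+σ²/2)T) / (σ√T) = (ln(86.14/84.28) + (0.0223+0.5011²/2)·0.7465) / 0.432952 = (0.021829 + 0.110370) / 0.432952 = 0.305345
d₂ = d₁ − σ√T = 0.305345 − 0.432952 = -0.127606
e^{−rT} = e^{−0.0223·0.7465} = 0.983491
N(−d₁) = 0.380052,  N(−d₂) = 0.550770
Put price V = K·e^{−rT}·N(−d₂) − S·N(−d₁) = 45.652532 − 32.737641 = 12.914891
φ(d₁) = (1/√(2π))·e^{−d₁²/2} = 0.380771
Γ = φ(d₁) / (S·σ·√T) = 0.010210

price = 12.914891
Γ = 0.010210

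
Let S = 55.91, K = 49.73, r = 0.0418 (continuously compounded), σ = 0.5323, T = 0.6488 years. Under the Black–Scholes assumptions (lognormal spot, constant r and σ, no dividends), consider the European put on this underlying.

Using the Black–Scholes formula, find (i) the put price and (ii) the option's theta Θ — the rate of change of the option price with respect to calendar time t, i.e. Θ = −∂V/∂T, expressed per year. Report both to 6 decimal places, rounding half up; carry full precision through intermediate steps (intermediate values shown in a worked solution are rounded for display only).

price = 5.585696
Θ = -5.419385

σ√T = 0.5323·√0.6488 = 0.428758
d₁ = (ln(S/K) + (r+σ²/2)T) / (σ√T) = (ln(55.91/49.73) + (0.0418+0.5323²/2)·0.6488) / 0.428758 = (0.117135 + 0.119036) / 0.428758 = 0.550827
d₂ = d₁ − σ√T = 0.550827 − 0.428758 = 0.122069
e^{−rT} = e^{−0.0418·0.6488} = 0.973245
N(−d₁) = 0.290876,  N(−d₂) = 0.451422
Put price V = K·e^{−rT}·N(−d₂) − S·N(−d₁) = 21.848581 − 16.262885 = 5.585696
φ(d₁) = (1/√(2π))·e^{−d₁²/2} = 0.342788
Θ = −S·φ(d₁)·σ/(2√T) + r·K·e^{−rT}·N(−d₂) = −6.332656 + 0.913271 = -5.419385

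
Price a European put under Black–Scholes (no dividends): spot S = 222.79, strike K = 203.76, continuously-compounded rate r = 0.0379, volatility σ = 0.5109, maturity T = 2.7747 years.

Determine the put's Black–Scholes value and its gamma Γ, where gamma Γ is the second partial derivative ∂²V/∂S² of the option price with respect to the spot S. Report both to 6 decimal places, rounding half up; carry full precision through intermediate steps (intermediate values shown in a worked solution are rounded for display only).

σ√T = 0.5109·√2.7747 = 0.851028
d₁ = (ln(S/K) + (r+σ²/2)T) / (σ√T) = (ln(222.79/203.76) + (0.0379+0.5109²/2)·2.7747) / 0.851028 = (0.089287 + 0.467286) / 0.851028 = 0.654000
d₂ = d₁ − σ√T = 0.654000 − 0.851028 = -0.197028
e^{−rT} = e^{−0.0379·2.7747} = 0.900179
N(−d₁) = 0.256556,  N(−d₂) = 0.578097
Put price V = K·e^{−rT}·N(−d₂) − S·N(−d₁) = 106.034927 − 57.158092 = 48.876835
φ(d₁) = (1/√(2π))·e^{−d₁²/2} = 0.322131
Γ = φ(d₁) / (S·σ·√T) = 0.001699

price = 48.876835
Γ = 0.001699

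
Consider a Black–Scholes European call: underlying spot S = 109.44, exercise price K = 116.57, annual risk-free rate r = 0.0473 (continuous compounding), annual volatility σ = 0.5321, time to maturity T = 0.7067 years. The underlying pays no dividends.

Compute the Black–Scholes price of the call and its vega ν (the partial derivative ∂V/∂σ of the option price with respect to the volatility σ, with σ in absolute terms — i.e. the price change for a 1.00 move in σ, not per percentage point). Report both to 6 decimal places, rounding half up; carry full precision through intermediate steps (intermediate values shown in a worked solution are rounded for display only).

σ√T = 0.5321·√0.7067 = 0.447312
d₁ = (ln(S/K) + (r+σ²/2)T) / (σ√T) = (ln(109.44/116.57) + (0.0473+0.5321²/2)·0.7067) / 0.447312 = (-0.063115 + 0.133471) / 0.447312 = 0.157285
d₂ = d₁ − σ√T = 0.157285 − 0.447312 = -0.290027
e^{−rT} = e^{−0.0473·0.7067} = 0.967126
N(d₁) = 0.562490,  N(d₂) = 0.385898
Call price V = S·N(d₁) − K·e^{−rT}·N(d₂) = 61.558896 − 43.505272 = 18.053624
φ(d₁) = (1/√(2π))·e^{−d₁²/2} = 0.394038
ν = S·φ(d₁)·√T = 36.251984

price = 18.053624
ν = 36.251984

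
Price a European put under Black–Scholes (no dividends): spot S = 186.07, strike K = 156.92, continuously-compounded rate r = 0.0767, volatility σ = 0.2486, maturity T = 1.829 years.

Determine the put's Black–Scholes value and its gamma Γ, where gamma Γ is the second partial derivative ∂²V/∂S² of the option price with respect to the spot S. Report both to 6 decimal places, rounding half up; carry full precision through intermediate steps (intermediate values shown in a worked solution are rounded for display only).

σ√T = 0.2486·√1.829 = 0.336208
d₁ = (ln(S/K) + (r+σ²/2)T) / (σ√T) = (ln(186.07/156.92) + (0.0767+0.2486²/2)·1.829) / 0.336208 = (0.170387 + 0.196802) / 0.336208 = 1.092149
d₂ = d₁ − σ√T = 1.092149 − 0.336208 = 0.755941
e^{−rT} = e^{−0.0767·1.829} = 0.869111
N(−d₁) = 0.137384,  N(−d₂) = 0.224842
Put price V = K·e^{−rT}·N(−d₂) − S·N(−d₁) = 30.664214 − 25.563024 = 5.101190
φ(d₁) = (1/√(2π))·e^{−d₁²/2} = 0.219735
Γ = φ(d₁) / (S·σ·√T) = 0.003512

price = 5.101190
Γ = 0.003512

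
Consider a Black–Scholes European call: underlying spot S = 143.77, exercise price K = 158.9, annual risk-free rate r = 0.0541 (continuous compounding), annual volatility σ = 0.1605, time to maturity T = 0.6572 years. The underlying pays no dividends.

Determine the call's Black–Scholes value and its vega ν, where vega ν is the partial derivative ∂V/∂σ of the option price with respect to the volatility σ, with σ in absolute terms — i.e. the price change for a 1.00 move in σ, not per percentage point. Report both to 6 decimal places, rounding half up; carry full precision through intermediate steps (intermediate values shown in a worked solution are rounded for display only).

price = 3.842536
ν = 42.378397

σ√T = 0.1605·√0.6572 = 0.130114
d₁ = (ln(S/K) + (r+σ²/2)T) / (σ√T) = (ln(143.77/158.9) + (0.0541+0.1605²/2)·0.6572) / 0.130114 = (-0.100060 + 0.044019) / 0.130114 = -0.430707
d₂ = d₁ − σ√T = -0.430707 − 0.130114 = -0.560821
e^{−rT} = e^{−0.0541·0.6572} = 0.965070
N(d₁) = 0.333341,  N(d₂) = 0.287460
Call price V = S·N(d₁) − K·e^{−rT}·N(d₂) = 47.924414 − 44.081878 = 3.842536
φ(d₁) = (1/√(2π))·e^{−d₁²/2} = 0.363603
ν = S·φ(d₁)·√T = 42.378397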